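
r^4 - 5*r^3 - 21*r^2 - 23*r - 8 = (r - 8)*(r + 1)^3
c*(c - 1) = c^2 - c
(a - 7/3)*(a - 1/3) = a^2 - 8*a/3 + 7/9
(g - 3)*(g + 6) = g^2 + 3*g - 18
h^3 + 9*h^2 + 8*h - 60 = (h - 2)*(h + 5)*(h + 6)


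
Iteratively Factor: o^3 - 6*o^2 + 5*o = (o)*(o^2 - 6*o + 5) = o*(o - 1)*(o - 5)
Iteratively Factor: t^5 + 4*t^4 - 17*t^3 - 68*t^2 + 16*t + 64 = (t - 1)*(t^4 + 5*t^3 - 12*t^2 - 80*t - 64) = (t - 1)*(t + 4)*(t^3 + t^2 - 16*t - 16) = (t - 1)*(t + 1)*(t + 4)*(t^2 - 16) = (t - 4)*(t - 1)*(t + 1)*(t + 4)*(t + 4)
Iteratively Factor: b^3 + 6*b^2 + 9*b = (b)*(b^2 + 6*b + 9) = b*(b + 3)*(b + 3)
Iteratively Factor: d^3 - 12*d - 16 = (d - 4)*(d^2 + 4*d + 4) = (d - 4)*(d + 2)*(d + 2)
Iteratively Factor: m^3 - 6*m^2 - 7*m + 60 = (m + 3)*(m^2 - 9*m + 20) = (m - 5)*(m + 3)*(m - 4)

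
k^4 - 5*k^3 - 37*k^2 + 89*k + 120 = (k - 8)*(k - 3)*(k + 1)*(k + 5)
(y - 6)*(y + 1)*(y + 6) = y^3 + y^2 - 36*y - 36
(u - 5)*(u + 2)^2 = u^3 - u^2 - 16*u - 20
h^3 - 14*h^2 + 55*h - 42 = (h - 7)*(h - 6)*(h - 1)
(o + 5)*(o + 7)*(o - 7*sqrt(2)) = o^3 - 7*sqrt(2)*o^2 + 12*o^2 - 84*sqrt(2)*o + 35*o - 245*sqrt(2)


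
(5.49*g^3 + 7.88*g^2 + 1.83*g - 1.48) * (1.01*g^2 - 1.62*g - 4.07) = 5.5449*g^5 - 0.935*g^4 - 33.2616*g^3 - 36.531*g^2 - 5.0505*g + 6.0236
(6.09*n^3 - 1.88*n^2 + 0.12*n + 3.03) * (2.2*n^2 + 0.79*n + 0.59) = 13.398*n^5 + 0.6751*n^4 + 2.3719*n^3 + 5.6516*n^2 + 2.4645*n + 1.7877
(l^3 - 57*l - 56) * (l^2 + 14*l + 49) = l^5 + 14*l^4 - 8*l^3 - 854*l^2 - 3577*l - 2744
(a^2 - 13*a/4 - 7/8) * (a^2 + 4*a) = a^4 + 3*a^3/4 - 111*a^2/8 - 7*a/2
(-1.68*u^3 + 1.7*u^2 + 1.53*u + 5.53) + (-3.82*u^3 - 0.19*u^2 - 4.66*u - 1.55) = -5.5*u^3 + 1.51*u^2 - 3.13*u + 3.98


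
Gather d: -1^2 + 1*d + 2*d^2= 2*d^2 + d - 1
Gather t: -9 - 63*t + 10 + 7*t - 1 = -56*t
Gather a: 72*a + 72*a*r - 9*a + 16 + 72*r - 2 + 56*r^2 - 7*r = a*(72*r + 63) + 56*r^2 + 65*r + 14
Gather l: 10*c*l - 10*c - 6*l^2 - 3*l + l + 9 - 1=-10*c - 6*l^2 + l*(10*c - 2) + 8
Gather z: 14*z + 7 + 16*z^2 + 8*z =16*z^2 + 22*z + 7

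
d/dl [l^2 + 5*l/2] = 2*l + 5/2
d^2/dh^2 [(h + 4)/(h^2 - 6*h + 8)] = 2*((2 - 3*h)*(h^2 - 6*h + 8) + 4*(h - 3)^2*(h + 4))/(h^2 - 6*h + 8)^3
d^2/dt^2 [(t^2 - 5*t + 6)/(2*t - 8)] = 2/(t^3 - 12*t^2 + 48*t - 64)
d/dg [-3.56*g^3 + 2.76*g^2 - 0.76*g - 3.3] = -10.68*g^2 + 5.52*g - 0.76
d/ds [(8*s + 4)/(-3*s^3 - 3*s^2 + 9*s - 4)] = 4*(12*s^3 + 15*s^2 + 6*s - 17)/(9*s^6 + 18*s^5 - 45*s^4 - 30*s^3 + 105*s^2 - 72*s + 16)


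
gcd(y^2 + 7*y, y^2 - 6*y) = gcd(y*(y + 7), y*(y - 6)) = y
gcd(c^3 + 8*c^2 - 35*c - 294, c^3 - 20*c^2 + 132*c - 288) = c - 6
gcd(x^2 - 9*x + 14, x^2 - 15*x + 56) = x - 7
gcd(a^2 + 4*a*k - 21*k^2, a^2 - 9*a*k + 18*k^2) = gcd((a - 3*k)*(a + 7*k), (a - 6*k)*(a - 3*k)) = a - 3*k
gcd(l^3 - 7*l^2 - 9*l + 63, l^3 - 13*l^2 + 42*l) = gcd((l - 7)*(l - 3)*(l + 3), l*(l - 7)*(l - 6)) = l - 7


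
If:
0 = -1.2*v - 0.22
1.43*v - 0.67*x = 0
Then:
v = -0.18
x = -0.39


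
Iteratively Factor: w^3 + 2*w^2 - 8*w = (w)*(w^2 + 2*w - 8) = w*(w + 4)*(w - 2)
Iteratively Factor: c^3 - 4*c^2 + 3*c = (c - 1)*(c^2 - 3*c) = c*(c - 1)*(c - 3)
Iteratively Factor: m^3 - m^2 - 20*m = (m + 4)*(m^2 - 5*m) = m*(m + 4)*(m - 5)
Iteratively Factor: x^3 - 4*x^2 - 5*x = (x)*(x^2 - 4*x - 5) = x*(x - 5)*(x + 1)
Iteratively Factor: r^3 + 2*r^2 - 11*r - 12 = (r + 1)*(r^2 + r - 12) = (r + 1)*(r + 4)*(r - 3)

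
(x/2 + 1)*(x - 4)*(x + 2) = x^3/2 - 6*x - 8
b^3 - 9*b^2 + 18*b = b*(b - 6)*(b - 3)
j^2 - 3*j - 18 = (j - 6)*(j + 3)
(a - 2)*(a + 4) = a^2 + 2*a - 8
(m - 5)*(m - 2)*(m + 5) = m^3 - 2*m^2 - 25*m + 50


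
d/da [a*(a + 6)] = 2*a + 6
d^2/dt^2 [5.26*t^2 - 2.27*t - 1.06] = 10.5200000000000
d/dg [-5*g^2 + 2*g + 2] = 2 - 10*g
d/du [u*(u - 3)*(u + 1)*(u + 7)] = 4*u^3 + 15*u^2 - 34*u - 21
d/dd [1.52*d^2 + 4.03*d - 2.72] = 3.04*d + 4.03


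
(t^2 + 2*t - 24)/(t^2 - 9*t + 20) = (t + 6)/(t - 5)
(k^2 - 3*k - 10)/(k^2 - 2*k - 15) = (k + 2)/(k + 3)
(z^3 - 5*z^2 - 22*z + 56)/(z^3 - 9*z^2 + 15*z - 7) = (z^2 + 2*z - 8)/(z^2 - 2*z + 1)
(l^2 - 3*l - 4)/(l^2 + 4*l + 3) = (l - 4)/(l + 3)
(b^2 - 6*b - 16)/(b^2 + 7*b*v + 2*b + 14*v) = (b - 8)/(b + 7*v)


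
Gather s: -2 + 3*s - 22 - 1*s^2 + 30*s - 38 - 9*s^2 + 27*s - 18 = -10*s^2 + 60*s - 80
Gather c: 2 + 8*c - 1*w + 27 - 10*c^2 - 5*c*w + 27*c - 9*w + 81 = -10*c^2 + c*(35 - 5*w) - 10*w + 110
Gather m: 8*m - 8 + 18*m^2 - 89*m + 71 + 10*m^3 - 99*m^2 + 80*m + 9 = 10*m^3 - 81*m^2 - m + 72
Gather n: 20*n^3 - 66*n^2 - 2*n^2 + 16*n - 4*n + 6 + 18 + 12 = 20*n^3 - 68*n^2 + 12*n + 36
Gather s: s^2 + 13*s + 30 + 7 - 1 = s^2 + 13*s + 36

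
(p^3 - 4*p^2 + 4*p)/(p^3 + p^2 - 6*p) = (p - 2)/(p + 3)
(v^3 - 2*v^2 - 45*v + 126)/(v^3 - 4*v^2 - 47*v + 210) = (v - 3)/(v - 5)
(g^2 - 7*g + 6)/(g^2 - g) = (g - 6)/g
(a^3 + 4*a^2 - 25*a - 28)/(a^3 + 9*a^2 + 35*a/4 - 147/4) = 4*(a^2 - 3*a - 4)/(4*a^2 + 8*a - 21)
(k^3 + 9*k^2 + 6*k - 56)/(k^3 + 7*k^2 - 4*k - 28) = (k + 4)/(k + 2)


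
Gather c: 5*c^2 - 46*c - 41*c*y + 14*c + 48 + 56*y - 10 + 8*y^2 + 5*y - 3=5*c^2 + c*(-41*y - 32) + 8*y^2 + 61*y + 35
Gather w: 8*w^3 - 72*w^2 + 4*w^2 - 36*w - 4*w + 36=8*w^3 - 68*w^2 - 40*w + 36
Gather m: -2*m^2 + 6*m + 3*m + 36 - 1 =-2*m^2 + 9*m + 35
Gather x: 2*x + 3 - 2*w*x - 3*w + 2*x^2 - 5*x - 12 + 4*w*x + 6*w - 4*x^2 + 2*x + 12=3*w - 2*x^2 + x*(2*w - 1) + 3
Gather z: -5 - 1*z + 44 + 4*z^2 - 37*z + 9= 4*z^2 - 38*z + 48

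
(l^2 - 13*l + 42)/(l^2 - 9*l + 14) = (l - 6)/(l - 2)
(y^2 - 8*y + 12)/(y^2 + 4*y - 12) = (y - 6)/(y + 6)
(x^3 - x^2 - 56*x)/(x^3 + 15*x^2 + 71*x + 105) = x*(x - 8)/(x^2 + 8*x + 15)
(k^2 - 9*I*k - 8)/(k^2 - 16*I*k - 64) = (k - I)/(k - 8*I)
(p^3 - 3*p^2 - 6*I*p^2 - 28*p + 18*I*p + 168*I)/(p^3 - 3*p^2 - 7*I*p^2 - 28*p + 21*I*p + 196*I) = (p - 6*I)/(p - 7*I)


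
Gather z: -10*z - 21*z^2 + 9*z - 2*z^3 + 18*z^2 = -2*z^3 - 3*z^2 - z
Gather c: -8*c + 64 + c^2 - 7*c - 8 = c^2 - 15*c + 56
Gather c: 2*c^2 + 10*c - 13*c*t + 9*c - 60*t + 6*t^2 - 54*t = 2*c^2 + c*(19 - 13*t) + 6*t^2 - 114*t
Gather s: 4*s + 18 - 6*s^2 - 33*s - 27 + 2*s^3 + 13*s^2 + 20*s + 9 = 2*s^3 + 7*s^2 - 9*s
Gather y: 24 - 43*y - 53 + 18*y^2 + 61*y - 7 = 18*y^2 + 18*y - 36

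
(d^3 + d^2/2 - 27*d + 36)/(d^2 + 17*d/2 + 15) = (2*d^2 - 11*d + 12)/(2*d + 5)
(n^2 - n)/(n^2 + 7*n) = (n - 1)/(n + 7)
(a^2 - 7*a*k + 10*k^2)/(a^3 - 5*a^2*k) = (a - 2*k)/a^2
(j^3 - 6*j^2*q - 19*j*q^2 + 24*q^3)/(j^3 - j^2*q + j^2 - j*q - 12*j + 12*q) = (j^2 - 5*j*q - 24*q^2)/(j^2 + j - 12)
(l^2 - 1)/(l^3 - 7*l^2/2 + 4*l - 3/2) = 2*(l + 1)/(2*l^2 - 5*l + 3)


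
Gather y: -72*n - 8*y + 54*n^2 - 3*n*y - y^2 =54*n^2 - 72*n - y^2 + y*(-3*n - 8)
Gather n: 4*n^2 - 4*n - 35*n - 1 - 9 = 4*n^2 - 39*n - 10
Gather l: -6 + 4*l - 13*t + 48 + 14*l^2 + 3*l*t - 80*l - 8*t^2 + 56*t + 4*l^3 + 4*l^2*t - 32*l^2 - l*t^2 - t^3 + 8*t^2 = 4*l^3 + l^2*(4*t - 18) + l*(-t^2 + 3*t - 76) - t^3 + 43*t + 42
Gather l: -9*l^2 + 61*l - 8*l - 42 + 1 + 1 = -9*l^2 + 53*l - 40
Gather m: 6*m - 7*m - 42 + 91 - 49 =-m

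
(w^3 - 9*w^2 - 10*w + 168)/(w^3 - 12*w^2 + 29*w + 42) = (w + 4)/(w + 1)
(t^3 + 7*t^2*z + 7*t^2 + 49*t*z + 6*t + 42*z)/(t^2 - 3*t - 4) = (t^2 + 7*t*z + 6*t + 42*z)/(t - 4)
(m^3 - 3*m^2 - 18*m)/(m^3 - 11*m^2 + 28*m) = (m^2 - 3*m - 18)/(m^2 - 11*m + 28)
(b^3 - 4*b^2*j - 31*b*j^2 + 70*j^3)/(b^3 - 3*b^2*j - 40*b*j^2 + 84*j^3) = (b + 5*j)/(b + 6*j)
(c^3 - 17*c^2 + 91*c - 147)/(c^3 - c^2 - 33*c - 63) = (c^2 - 10*c + 21)/(c^2 + 6*c + 9)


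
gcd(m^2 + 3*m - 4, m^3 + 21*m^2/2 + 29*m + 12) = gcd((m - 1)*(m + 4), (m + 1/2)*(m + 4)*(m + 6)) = m + 4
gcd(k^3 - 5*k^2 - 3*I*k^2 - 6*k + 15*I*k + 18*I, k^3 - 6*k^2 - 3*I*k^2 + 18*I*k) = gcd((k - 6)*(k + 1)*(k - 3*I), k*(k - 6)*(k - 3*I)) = k^2 + k*(-6 - 3*I) + 18*I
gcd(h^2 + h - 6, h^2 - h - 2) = h - 2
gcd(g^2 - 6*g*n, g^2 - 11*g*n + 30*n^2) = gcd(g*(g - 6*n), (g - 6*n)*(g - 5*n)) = g - 6*n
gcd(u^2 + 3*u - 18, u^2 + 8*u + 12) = u + 6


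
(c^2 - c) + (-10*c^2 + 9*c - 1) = -9*c^2 + 8*c - 1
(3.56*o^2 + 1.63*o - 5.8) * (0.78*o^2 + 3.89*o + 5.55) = 2.7768*o^4 + 15.1198*o^3 + 21.5747*o^2 - 13.5155*o - 32.19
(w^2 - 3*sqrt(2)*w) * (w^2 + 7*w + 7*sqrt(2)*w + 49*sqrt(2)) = w^4 + 4*sqrt(2)*w^3 + 7*w^3 - 42*w^2 + 28*sqrt(2)*w^2 - 294*w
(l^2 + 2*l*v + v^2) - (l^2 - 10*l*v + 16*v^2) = 12*l*v - 15*v^2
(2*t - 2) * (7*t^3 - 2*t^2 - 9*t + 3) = 14*t^4 - 18*t^3 - 14*t^2 + 24*t - 6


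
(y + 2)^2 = y^2 + 4*y + 4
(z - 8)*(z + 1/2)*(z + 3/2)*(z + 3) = z^4 - 3*z^3 - 133*z^2/4 - 207*z/4 - 18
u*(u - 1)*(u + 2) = u^3 + u^2 - 2*u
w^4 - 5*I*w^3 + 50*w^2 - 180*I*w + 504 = (w - 7*I)*(w - 6*I)*(w + 2*I)*(w + 6*I)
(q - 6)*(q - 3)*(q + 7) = q^3 - 2*q^2 - 45*q + 126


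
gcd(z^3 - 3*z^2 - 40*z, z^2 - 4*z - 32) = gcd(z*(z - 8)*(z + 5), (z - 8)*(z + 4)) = z - 8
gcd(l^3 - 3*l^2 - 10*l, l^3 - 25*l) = l^2 - 5*l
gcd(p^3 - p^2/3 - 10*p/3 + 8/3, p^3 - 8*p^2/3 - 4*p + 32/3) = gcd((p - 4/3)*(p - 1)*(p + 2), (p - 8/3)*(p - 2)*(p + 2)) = p + 2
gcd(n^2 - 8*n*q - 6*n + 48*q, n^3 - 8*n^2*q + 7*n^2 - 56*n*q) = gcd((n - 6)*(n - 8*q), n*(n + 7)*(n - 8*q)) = -n + 8*q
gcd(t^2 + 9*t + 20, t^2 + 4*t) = t + 4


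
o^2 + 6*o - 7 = (o - 1)*(o + 7)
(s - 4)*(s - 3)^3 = s^4 - 13*s^3 + 63*s^2 - 135*s + 108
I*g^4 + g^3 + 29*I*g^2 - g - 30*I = (g - 1)*(g - 6*I)*(g + 5*I)*(I*g + I)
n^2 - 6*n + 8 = (n - 4)*(n - 2)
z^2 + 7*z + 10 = (z + 2)*(z + 5)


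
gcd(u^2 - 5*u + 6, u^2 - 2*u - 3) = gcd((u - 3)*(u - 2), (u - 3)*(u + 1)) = u - 3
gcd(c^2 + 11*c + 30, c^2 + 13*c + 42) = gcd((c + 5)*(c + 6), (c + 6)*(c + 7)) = c + 6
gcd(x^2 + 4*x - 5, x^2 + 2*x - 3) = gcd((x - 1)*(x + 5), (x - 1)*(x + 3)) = x - 1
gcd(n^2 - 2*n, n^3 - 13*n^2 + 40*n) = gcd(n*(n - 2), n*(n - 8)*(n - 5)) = n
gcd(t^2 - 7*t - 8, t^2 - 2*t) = 1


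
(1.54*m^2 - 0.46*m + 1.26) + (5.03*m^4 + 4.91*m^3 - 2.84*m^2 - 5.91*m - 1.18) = 5.03*m^4 + 4.91*m^3 - 1.3*m^2 - 6.37*m + 0.0800000000000001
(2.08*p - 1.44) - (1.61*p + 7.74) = 0.47*p - 9.18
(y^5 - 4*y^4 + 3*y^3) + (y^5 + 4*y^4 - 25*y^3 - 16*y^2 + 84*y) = 2*y^5 - 22*y^3 - 16*y^2 + 84*y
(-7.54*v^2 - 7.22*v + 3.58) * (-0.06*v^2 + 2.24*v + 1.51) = 0.4524*v^4 - 16.4564*v^3 - 27.773*v^2 - 2.883*v + 5.4058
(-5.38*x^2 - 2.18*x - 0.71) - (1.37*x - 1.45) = -5.38*x^2 - 3.55*x + 0.74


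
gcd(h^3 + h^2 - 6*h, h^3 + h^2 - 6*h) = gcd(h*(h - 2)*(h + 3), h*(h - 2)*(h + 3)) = h^3 + h^2 - 6*h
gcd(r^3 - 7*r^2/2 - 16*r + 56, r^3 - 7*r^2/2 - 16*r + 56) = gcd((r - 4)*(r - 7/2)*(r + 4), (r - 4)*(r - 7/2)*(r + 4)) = r^3 - 7*r^2/2 - 16*r + 56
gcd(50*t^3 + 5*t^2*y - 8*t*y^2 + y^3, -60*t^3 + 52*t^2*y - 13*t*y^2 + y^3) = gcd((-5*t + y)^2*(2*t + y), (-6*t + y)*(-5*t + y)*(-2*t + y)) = -5*t + y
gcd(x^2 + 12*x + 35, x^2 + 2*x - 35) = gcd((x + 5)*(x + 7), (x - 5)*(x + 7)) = x + 7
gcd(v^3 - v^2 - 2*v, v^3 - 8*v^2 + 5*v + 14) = v^2 - v - 2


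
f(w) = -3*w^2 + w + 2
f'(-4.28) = 26.68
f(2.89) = -20.17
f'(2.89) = -16.34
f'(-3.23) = 20.38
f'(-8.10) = 49.60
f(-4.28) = -57.24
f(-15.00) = -688.00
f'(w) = 1 - 6*w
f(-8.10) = -202.93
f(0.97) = 0.15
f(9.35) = -250.92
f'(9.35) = -55.10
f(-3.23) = -32.53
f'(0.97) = -4.82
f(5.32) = -77.59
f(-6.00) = -112.00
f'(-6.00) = 37.00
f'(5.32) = -30.92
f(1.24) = -1.37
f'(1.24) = -6.44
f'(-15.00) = 91.00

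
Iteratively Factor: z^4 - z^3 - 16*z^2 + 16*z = (z - 4)*(z^3 + 3*z^2 - 4*z) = (z - 4)*(z - 1)*(z^2 + 4*z) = z*(z - 4)*(z - 1)*(z + 4)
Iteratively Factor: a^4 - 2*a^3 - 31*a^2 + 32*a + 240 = (a - 5)*(a^3 + 3*a^2 - 16*a - 48) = (a - 5)*(a + 4)*(a^2 - a - 12) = (a - 5)*(a - 4)*(a + 4)*(a + 3)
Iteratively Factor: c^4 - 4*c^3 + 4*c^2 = (c)*(c^3 - 4*c^2 + 4*c) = c^2*(c^2 - 4*c + 4) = c^2*(c - 2)*(c - 2)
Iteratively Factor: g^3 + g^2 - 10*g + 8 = (g - 1)*(g^2 + 2*g - 8) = (g - 1)*(g + 4)*(g - 2)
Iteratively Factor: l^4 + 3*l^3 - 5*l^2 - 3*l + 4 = (l - 1)*(l^3 + 4*l^2 - l - 4) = (l - 1)*(l + 1)*(l^2 + 3*l - 4) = (l - 1)^2*(l + 1)*(l + 4)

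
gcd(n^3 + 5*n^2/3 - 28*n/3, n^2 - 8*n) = n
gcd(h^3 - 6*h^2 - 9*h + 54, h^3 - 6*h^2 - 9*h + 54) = h^3 - 6*h^2 - 9*h + 54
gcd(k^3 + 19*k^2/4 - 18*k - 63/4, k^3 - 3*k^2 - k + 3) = k - 3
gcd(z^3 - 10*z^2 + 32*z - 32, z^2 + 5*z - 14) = z - 2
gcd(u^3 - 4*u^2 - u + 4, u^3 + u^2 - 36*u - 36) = u + 1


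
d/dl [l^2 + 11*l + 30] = 2*l + 11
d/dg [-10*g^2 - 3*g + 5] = -20*g - 3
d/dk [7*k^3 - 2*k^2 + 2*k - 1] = 21*k^2 - 4*k + 2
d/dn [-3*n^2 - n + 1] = -6*n - 1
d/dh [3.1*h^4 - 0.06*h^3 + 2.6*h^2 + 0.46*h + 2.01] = 12.4*h^3 - 0.18*h^2 + 5.2*h + 0.46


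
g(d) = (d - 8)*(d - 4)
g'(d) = 2*d - 12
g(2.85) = 5.92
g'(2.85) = -6.30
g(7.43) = -1.96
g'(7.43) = 2.86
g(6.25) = -3.94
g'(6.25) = 0.50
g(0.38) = 27.58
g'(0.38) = -11.24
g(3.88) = 0.49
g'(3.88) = -4.24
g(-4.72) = 110.92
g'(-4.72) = -21.44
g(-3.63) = 88.74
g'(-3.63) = -19.26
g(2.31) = 9.62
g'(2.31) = -7.38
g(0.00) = 32.00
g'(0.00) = -12.00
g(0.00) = 32.00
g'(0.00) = -12.00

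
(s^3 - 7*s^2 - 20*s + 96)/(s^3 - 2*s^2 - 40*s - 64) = (s - 3)/(s + 2)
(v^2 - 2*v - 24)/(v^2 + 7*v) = (v^2 - 2*v - 24)/(v*(v + 7))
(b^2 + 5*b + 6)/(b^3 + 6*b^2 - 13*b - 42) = (b + 3)/(b^2 + 4*b - 21)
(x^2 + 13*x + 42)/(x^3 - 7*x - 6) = (x^2 + 13*x + 42)/(x^3 - 7*x - 6)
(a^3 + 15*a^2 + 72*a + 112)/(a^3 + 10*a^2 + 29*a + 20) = (a^2 + 11*a + 28)/(a^2 + 6*a + 5)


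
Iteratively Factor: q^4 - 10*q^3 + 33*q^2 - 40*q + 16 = (q - 1)*(q^3 - 9*q^2 + 24*q - 16) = (q - 4)*(q - 1)*(q^2 - 5*q + 4) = (q - 4)^2*(q - 1)*(q - 1)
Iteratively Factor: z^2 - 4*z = (z)*(z - 4)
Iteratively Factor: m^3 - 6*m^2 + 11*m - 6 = (m - 1)*(m^2 - 5*m + 6) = (m - 2)*(m - 1)*(m - 3)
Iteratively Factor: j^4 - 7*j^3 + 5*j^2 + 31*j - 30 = (j + 2)*(j^3 - 9*j^2 + 23*j - 15) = (j - 5)*(j + 2)*(j^2 - 4*j + 3) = (j - 5)*(j - 1)*(j + 2)*(j - 3)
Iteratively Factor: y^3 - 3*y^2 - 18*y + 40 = (y - 2)*(y^2 - y - 20) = (y - 2)*(y + 4)*(y - 5)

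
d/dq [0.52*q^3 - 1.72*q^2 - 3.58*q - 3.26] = 1.56*q^2 - 3.44*q - 3.58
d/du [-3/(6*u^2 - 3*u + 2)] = 9*(4*u - 1)/(6*u^2 - 3*u + 2)^2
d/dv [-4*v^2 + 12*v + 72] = 12 - 8*v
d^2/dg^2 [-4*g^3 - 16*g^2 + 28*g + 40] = -24*g - 32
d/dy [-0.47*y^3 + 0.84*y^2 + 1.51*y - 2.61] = -1.41*y^2 + 1.68*y + 1.51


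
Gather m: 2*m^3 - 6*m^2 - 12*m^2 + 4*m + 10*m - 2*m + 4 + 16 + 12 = 2*m^3 - 18*m^2 + 12*m + 32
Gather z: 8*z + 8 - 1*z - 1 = 7*z + 7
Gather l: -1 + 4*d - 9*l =4*d - 9*l - 1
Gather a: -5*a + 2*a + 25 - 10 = 15 - 3*a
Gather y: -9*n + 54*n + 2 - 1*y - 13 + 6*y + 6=45*n + 5*y - 5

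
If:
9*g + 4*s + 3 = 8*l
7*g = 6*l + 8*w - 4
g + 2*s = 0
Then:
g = 32*w/7 - 1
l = 4*w - 1/2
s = 1/2 - 16*w/7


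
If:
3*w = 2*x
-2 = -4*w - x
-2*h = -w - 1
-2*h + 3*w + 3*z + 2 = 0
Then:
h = 15/22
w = 4/11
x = 6/11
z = -19/33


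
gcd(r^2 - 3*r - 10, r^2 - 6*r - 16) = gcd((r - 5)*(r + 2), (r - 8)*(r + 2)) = r + 2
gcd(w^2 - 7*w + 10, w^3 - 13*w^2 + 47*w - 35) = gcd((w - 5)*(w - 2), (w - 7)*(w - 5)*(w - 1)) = w - 5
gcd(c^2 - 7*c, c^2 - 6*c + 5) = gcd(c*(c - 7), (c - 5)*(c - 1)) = 1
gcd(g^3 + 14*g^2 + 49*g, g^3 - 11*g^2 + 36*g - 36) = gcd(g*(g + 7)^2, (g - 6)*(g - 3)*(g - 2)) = 1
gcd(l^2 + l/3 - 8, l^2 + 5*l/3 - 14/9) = 1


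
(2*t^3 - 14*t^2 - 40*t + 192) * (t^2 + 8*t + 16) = 2*t^5 + 2*t^4 - 120*t^3 - 352*t^2 + 896*t + 3072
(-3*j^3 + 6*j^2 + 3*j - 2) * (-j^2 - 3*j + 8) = 3*j^5 + 3*j^4 - 45*j^3 + 41*j^2 + 30*j - 16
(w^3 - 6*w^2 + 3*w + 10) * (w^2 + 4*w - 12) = w^5 - 2*w^4 - 33*w^3 + 94*w^2 + 4*w - 120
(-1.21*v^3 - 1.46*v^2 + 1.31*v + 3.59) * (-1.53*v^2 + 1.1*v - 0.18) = 1.8513*v^5 + 0.9028*v^4 - 3.3925*v^3 - 3.7889*v^2 + 3.7132*v - 0.6462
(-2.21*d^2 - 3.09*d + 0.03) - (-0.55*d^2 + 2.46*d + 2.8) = -1.66*d^2 - 5.55*d - 2.77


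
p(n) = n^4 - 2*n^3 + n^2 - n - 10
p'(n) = 4*n^3 - 6*n^2 + 2*n - 1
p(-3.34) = 203.46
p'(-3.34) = -223.65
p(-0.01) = -9.99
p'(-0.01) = -1.02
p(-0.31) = -9.53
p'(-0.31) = -2.32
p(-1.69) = 12.36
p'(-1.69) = -40.82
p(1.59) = -10.71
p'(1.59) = 3.09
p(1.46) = -11.01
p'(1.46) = 1.58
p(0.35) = -10.30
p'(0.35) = -0.86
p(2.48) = 0.99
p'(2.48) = 28.07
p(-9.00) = 8099.00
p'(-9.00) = -3421.00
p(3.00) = 23.00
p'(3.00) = 59.00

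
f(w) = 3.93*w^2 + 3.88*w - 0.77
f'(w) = 7.86*w + 3.88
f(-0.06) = -0.99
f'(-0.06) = 3.41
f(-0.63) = -1.65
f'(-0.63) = -1.07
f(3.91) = 74.48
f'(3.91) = 34.61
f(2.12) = 25.12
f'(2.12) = 20.54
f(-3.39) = 31.24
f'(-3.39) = -22.77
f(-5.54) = 98.35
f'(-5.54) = -39.66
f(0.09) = -0.39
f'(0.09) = 4.59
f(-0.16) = -1.29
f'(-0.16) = 2.62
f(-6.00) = 117.43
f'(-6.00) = -43.28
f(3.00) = 46.24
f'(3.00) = 27.46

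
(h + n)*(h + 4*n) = h^2 + 5*h*n + 4*n^2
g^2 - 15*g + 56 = (g - 8)*(g - 7)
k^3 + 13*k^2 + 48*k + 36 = (k + 1)*(k + 6)^2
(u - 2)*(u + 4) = u^2 + 2*u - 8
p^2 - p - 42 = (p - 7)*(p + 6)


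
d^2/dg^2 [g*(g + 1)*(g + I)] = 6*g + 2 + 2*I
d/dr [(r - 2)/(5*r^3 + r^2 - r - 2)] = (5*r^3 + r^2 - r - (r - 2)*(15*r^2 + 2*r - 1) - 2)/(5*r^3 + r^2 - r - 2)^2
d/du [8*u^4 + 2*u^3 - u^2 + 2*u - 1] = 32*u^3 + 6*u^2 - 2*u + 2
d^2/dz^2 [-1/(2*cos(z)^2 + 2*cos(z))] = ((1 - cos(2*z))^2 - 15*cos(z)/4 + 3*cos(2*z)/2 + 3*cos(3*z)/4 - 9/2)/(2*(cos(z) + 1)^3*cos(z)^3)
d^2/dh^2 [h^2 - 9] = 2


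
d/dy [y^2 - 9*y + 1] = 2*y - 9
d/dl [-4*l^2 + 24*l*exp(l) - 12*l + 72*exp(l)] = 24*l*exp(l) - 8*l + 96*exp(l) - 12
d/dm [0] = 0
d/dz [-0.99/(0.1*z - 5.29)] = 0.099/(0.1*z - 5.29)^2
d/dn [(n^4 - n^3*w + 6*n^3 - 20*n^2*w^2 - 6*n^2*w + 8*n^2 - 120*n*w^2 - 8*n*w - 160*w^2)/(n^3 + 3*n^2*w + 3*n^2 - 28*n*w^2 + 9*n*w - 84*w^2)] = ((3*n^2 + 6*n*w + 6*n - 28*w^2 + 9*w)*(-n^4 + n^3*w - 6*n^3 + 20*n^2*w^2 + 6*n^2*w - 8*n^2 + 120*n*w^2 + 8*n*w + 160*w^2) + (n^3 + 3*n^2*w + 3*n^2 - 28*n*w^2 + 9*n*w - 84*w^2)*(4*n^3 - 3*n^2*w + 18*n^2 - 40*n*w^2 - 12*n*w + 16*n - 120*w^2 - 8*w))/(n^3 + 3*n^2*w + 3*n^2 - 28*n*w^2 + 9*n*w - 84*w^2)^2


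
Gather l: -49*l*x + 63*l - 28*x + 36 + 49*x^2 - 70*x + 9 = l*(63 - 49*x) + 49*x^2 - 98*x + 45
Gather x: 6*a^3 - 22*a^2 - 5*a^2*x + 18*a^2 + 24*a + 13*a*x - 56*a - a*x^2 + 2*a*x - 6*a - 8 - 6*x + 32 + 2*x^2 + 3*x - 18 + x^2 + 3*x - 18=6*a^3 - 4*a^2 - 38*a + x^2*(3 - a) + x*(-5*a^2 + 15*a) - 12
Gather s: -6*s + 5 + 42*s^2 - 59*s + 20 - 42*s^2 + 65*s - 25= 0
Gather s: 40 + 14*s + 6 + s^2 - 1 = s^2 + 14*s + 45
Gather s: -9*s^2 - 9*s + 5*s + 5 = -9*s^2 - 4*s + 5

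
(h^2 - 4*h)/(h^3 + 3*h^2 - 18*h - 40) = h/(h^2 + 7*h + 10)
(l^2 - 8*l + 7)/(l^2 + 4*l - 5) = (l - 7)/(l + 5)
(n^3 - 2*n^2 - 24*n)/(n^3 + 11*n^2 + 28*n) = (n - 6)/(n + 7)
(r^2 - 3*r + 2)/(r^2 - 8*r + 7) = (r - 2)/(r - 7)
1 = 1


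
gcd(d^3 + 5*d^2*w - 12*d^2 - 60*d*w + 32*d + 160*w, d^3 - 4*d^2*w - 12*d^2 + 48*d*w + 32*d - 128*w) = d^2 - 12*d + 32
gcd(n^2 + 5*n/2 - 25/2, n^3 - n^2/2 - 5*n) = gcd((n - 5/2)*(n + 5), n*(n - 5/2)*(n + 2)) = n - 5/2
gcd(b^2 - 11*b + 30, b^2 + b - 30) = b - 5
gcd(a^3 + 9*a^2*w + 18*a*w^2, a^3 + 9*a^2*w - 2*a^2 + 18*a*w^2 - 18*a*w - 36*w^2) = a^2 + 9*a*w + 18*w^2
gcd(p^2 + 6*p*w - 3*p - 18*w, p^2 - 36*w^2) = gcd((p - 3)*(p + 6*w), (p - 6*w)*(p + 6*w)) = p + 6*w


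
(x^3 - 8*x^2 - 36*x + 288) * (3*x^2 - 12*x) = 3*x^5 - 36*x^4 - 12*x^3 + 1296*x^2 - 3456*x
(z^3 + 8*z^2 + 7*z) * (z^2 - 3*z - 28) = z^5 + 5*z^4 - 45*z^3 - 245*z^2 - 196*z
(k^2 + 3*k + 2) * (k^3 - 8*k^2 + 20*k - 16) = k^5 - 5*k^4 - 2*k^3 + 28*k^2 - 8*k - 32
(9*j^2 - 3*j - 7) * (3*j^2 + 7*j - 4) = 27*j^4 + 54*j^3 - 78*j^2 - 37*j + 28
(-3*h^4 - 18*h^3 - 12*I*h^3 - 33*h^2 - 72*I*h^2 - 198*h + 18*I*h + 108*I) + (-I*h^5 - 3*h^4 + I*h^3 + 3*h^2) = -I*h^5 - 6*h^4 - 18*h^3 - 11*I*h^3 - 30*h^2 - 72*I*h^2 - 198*h + 18*I*h + 108*I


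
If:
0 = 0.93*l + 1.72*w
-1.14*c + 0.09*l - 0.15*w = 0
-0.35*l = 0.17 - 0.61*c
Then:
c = -0.10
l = -0.66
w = 0.36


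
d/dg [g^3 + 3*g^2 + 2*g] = 3*g^2 + 6*g + 2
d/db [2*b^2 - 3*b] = 4*b - 3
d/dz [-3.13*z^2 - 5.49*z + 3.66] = -6.26*z - 5.49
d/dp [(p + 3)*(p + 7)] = 2*p + 10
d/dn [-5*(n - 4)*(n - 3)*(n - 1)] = -15*n^2 + 80*n - 95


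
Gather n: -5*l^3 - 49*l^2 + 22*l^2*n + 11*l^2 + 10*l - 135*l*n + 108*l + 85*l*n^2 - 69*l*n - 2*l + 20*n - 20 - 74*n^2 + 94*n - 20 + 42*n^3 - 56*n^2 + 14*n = -5*l^3 - 38*l^2 + 116*l + 42*n^3 + n^2*(85*l - 130) + n*(22*l^2 - 204*l + 128) - 40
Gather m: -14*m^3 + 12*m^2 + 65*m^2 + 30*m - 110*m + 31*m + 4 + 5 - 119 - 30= -14*m^3 + 77*m^2 - 49*m - 140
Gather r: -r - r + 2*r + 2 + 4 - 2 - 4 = 0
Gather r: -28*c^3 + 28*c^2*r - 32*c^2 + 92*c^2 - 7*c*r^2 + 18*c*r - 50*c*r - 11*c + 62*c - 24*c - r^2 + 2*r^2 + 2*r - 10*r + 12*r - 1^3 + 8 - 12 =-28*c^3 + 60*c^2 + 27*c + r^2*(1 - 7*c) + r*(28*c^2 - 32*c + 4) - 5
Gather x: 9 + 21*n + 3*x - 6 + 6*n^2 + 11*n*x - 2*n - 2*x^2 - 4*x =6*n^2 + 19*n - 2*x^2 + x*(11*n - 1) + 3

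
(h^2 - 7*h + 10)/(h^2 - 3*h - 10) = (h - 2)/(h + 2)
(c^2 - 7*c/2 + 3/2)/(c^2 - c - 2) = (-c^2 + 7*c/2 - 3/2)/(-c^2 + c + 2)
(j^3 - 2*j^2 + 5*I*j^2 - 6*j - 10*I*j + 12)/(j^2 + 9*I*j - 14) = (j^2 + j*(-2 + 3*I) - 6*I)/(j + 7*I)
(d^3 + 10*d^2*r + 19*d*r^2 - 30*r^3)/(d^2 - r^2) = (d^2 + 11*d*r + 30*r^2)/(d + r)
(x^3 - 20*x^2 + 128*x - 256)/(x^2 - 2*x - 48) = (x^2 - 12*x + 32)/(x + 6)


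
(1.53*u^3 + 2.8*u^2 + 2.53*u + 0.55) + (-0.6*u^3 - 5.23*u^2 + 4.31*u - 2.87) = 0.93*u^3 - 2.43*u^2 + 6.84*u - 2.32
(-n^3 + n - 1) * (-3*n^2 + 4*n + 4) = 3*n^5 - 4*n^4 - 7*n^3 + 7*n^2 - 4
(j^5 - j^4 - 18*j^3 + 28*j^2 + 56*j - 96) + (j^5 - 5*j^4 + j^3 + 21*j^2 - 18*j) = 2*j^5 - 6*j^4 - 17*j^3 + 49*j^2 + 38*j - 96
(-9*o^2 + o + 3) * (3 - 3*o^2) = 27*o^4 - 3*o^3 - 36*o^2 + 3*o + 9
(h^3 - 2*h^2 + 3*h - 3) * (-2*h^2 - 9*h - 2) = -2*h^5 - 5*h^4 + 10*h^3 - 17*h^2 + 21*h + 6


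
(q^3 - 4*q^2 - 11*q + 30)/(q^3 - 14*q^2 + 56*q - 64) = (q^2 - 2*q - 15)/(q^2 - 12*q + 32)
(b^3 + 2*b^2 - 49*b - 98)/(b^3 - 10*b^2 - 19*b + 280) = (b^2 + 9*b + 14)/(b^2 - 3*b - 40)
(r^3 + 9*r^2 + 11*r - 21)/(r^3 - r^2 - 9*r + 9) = (r + 7)/(r - 3)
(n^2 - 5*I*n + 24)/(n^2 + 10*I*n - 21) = (n - 8*I)/(n + 7*I)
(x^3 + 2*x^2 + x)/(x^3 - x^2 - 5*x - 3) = x/(x - 3)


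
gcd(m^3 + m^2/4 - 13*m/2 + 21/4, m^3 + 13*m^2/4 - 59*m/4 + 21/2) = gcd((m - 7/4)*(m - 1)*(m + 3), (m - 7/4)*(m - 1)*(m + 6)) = m^2 - 11*m/4 + 7/4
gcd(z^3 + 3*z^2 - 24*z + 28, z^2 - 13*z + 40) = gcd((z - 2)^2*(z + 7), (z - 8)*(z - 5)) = 1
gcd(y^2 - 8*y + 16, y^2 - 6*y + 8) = y - 4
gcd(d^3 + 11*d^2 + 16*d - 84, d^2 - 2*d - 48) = d + 6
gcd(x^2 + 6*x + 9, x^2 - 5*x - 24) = x + 3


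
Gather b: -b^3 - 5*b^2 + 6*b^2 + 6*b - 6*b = -b^3 + b^2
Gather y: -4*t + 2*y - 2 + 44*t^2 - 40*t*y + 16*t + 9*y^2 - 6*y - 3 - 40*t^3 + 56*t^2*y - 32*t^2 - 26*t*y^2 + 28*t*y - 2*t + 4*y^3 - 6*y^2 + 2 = -40*t^3 + 12*t^2 + 10*t + 4*y^3 + y^2*(3 - 26*t) + y*(56*t^2 - 12*t - 4) - 3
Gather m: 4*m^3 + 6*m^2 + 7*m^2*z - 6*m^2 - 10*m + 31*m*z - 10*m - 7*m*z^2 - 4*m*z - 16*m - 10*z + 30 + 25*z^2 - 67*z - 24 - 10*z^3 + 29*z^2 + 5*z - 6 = 4*m^3 + 7*m^2*z + m*(-7*z^2 + 27*z - 36) - 10*z^3 + 54*z^2 - 72*z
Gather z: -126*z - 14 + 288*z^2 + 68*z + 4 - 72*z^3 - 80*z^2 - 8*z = -72*z^3 + 208*z^2 - 66*z - 10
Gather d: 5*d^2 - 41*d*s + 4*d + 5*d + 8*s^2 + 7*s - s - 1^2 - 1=5*d^2 + d*(9 - 41*s) + 8*s^2 + 6*s - 2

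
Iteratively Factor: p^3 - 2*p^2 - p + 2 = (p - 2)*(p^2 - 1) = (p - 2)*(p - 1)*(p + 1)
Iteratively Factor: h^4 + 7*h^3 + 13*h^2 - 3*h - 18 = (h + 3)*(h^3 + 4*h^2 + h - 6) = (h + 2)*(h + 3)*(h^2 + 2*h - 3) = (h + 2)*(h + 3)^2*(h - 1)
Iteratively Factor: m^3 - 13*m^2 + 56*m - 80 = (m - 4)*(m^2 - 9*m + 20) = (m - 5)*(m - 4)*(m - 4)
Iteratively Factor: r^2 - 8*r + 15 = (r - 5)*(r - 3)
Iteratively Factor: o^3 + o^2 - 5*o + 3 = (o - 1)*(o^2 + 2*o - 3) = (o - 1)^2*(o + 3)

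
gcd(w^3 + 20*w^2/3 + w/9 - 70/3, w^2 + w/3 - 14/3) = w + 7/3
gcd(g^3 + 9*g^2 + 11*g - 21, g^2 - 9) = g + 3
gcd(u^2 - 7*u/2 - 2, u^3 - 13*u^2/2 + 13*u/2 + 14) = u - 4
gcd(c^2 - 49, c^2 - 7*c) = c - 7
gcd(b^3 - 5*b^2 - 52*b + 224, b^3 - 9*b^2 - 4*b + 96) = b^2 - 12*b + 32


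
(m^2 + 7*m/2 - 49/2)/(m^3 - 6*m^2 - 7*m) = (-2*m^2 - 7*m + 49)/(2*m*(-m^2 + 6*m + 7))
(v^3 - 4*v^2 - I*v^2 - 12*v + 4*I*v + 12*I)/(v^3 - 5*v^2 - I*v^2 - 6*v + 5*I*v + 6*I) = (v + 2)/(v + 1)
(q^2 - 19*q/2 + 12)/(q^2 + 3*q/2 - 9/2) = (q - 8)/(q + 3)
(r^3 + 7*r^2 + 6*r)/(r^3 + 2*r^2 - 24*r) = (r + 1)/(r - 4)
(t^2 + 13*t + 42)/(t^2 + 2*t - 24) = (t + 7)/(t - 4)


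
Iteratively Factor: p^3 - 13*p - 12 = (p + 3)*(p^2 - 3*p - 4) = (p - 4)*(p + 3)*(p + 1)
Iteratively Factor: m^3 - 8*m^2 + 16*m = (m - 4)*(m^2 - 4*m) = (m - 4)^2*(m)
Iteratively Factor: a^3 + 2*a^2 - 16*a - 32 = (a + 4)*(a^2 - 2*a - 8) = (a - 4)*(a + 4)*(a + 2)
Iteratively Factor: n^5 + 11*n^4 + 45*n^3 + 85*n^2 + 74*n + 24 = (n + 3)*(n^4 + 8*n^3 + 21*n^2 + 22*n + 8) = (n + 1)*(n + 3)*(n^3 + 7*n^2 + 14*n + 8) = (n + 1)^2*(n + 3)*(n^2 + 6*n + 8) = (n + 1)^2*(n + 2)*(n + 3)*(n + 4)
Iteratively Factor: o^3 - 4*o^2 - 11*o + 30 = (o + 3)*(o^2 - 7*o + 10) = (o - 2)*(o + 3)*(o - 5)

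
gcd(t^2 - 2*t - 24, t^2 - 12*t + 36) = t - 6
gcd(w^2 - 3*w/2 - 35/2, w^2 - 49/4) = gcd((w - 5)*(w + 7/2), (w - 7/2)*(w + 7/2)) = w + 7/2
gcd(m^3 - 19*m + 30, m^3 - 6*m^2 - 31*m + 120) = m^2 + 2*m - 15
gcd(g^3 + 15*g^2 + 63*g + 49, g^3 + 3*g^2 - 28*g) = g + 7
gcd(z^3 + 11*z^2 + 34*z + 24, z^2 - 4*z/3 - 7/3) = z + 1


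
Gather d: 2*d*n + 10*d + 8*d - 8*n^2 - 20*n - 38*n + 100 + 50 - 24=d*(2*n + 18) - 8*n^2 - 58*n + 126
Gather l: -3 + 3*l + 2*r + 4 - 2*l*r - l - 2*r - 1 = l*(2 - 2*r)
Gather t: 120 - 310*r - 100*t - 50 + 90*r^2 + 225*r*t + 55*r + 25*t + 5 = 90*r^2 - 255*r + t*(225*r - 75) + 75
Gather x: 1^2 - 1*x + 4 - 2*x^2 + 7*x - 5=-2*x^2 + 6*x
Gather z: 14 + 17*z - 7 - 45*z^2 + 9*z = -45*z^2 + 26*z + 7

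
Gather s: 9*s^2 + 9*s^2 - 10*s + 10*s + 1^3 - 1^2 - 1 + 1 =18*s^2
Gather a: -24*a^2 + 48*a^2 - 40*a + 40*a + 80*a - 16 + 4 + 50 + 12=24*a^2 + 80*a + 50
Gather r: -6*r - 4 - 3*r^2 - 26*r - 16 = -3*r^2 - 32*r - 20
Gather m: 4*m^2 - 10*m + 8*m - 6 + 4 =4*m^2 - 2*m - 2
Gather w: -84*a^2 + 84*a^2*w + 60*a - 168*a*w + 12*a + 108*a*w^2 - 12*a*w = -84*a^2 + 108*a*w^2 + 72*a + w*(84*a^2 - 180*a)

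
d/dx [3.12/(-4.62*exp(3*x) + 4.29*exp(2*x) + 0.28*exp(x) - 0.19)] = (43.2432*exp(2*x) - 26.7696*exp(x) - 0.8736)*exp(x)/(4.62*exp(3*x) - 4.29*exp(2*x) - 0.28*exp(x) + 0.19)^2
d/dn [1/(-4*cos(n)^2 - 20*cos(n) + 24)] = -(2*cos(n) + 5)*sin(n)/(4*(cos(n)^2 + 5*cos(n) - 6)^2)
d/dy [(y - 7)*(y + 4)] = 2*y - 3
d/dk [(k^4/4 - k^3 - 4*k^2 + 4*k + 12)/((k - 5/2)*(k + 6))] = (4*k^5 + 13*k^4 - 176*k^3 + 216*k^2 + 768*k - 816)/(2*(4*k^4 + 28*k^3 - 71*k^2 - 420*k + 900))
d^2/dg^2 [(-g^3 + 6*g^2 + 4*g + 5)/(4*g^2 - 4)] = (3*g^3 + 33*g^2 + 9*g + 11)/(2*(g^6 - 3*g^4 + 3*g^2 - 1))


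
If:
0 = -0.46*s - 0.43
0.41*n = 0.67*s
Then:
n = -1.53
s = -0.93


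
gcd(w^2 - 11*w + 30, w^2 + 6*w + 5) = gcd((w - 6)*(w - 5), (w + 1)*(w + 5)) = 1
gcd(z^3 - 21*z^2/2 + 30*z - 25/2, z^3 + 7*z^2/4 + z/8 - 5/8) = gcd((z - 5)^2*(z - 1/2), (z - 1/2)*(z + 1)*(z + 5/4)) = z - 1/2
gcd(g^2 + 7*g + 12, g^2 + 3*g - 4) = g + 4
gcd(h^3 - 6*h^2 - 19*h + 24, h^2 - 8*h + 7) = h - 1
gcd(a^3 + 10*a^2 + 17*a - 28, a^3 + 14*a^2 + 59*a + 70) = a + 7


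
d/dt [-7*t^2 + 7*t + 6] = 7 - 14*t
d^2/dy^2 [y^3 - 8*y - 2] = 6*y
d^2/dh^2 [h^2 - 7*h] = 2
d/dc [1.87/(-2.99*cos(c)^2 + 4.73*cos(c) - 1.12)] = (8.8451 - 11.1826*cos(c))*sin(c)/(2.99*cos(c)^2 - 4.73*cos(c) + 1.12)^2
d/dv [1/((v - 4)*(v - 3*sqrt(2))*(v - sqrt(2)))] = (-(v - 4)*(v - 3*sqrt(2)) - (v - 4)*(v - sqrt(2)) - (v - 3*sqrt(2))*(v - sqrt(2)))/((v - 4)^2*(v - 3*sqrt(2))^2*(v - sqrt(2))^2)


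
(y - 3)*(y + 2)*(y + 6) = y^3 + 5*y^2 - 12*y - 36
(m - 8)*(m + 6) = m^2 - 2*m - 48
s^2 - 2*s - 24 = (s - 6)*(s + 4)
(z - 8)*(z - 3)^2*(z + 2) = z^4 - 12*z^3 + 29*z^2 + 42*z - 144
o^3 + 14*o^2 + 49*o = o*(o + 7)^2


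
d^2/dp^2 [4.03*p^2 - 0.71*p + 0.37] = 8.06000000000000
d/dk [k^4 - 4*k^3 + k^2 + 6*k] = 4*k^3 - 12*k^2 + 2*k + 6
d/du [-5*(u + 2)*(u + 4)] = -10*u - 30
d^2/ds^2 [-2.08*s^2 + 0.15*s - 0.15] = -4.16000000000000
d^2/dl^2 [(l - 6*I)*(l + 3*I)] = 2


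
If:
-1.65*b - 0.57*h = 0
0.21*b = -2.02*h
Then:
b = 0.00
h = 0.00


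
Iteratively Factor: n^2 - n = (n)*(n - 1)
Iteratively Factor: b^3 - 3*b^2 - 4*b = (b + 1)*(b^2 - 4*b) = (b - 4)*(b + 1)*(b)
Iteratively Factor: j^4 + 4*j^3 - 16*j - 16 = (j + 2)*(j^3 + 2*j^2 - 4*j - 8) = (j - 2)*(j + 2)*(j^2 + 4*j + 4) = (j - 2)*(j + 2)^2*(j + 2)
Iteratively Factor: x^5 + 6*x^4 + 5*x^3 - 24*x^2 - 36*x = (x - 2)*(x^4 + 8*x^3 + 21*x^2 + 18*x) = (x - 2)*(x + 3)*(x^3 + 5*x^2 + 6*x) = (x - 2)*(x + 3)^2*(x^2 + 2*x) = x*(x - 2)*(x + 3)^2*(x + 2)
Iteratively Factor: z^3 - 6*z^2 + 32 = (z - 4)*(z^2 - 2*z - 8) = (z - 4)*(z + 2)*(z - 4)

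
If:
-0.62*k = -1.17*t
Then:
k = 1.88709677419355*t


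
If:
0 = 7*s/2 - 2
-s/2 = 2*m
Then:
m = -1/7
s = 4/7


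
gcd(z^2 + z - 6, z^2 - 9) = z + 3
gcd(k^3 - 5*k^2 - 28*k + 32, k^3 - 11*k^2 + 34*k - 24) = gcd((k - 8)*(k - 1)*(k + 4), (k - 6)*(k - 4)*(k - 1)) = k - 1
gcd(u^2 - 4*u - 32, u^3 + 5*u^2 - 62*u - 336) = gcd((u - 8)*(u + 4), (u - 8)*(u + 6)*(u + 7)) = u - 8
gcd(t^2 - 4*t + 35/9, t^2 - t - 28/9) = t - 7/3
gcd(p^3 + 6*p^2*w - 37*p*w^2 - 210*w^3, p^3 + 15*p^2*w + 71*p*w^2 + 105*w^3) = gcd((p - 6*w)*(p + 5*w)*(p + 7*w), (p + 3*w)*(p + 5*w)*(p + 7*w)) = p^2 + 12*p*w + 35*w^2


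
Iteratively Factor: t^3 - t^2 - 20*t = (t - 5)*(t^2 + 4*t) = (t - 5)*(t + 4)*(t)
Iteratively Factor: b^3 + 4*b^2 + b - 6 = (b - 1)*(b^2 + 5*b + 6) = (b - 1)*(b + 2)*(b + 3)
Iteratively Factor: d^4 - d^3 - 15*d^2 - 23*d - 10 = (d + 1)*(d^3 - 2*d^2 - 13*d - 10) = (d - 5)*(d + 1)*(d^2 + 3*d + 2) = (d - 5)*(d + 1)^2*(d + 2)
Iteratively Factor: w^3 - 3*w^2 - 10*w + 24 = (w + 3)*(w^2 - 6*w + 8) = (w - 4)*(w + 3)*(w - 2)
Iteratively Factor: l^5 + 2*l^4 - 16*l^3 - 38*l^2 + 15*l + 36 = (l + 3)*(l^4 - l^3 - 13*l^2 + l + 12) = (l - 4)*(l + 3)*(l^3 + 3*l^2 - l - 3) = (l - 4)*(l + 1)*(l + 3)*(l^2 + 2*l - 3) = (l - 4)*(l + 1)*(l + 3)^2*(l - 1)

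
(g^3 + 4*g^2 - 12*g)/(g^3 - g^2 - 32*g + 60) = g/(g - 5)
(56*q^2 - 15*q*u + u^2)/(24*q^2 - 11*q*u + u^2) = (7*q - u)/(3*q - u)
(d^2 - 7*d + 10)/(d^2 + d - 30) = (d - 2)/(d + 6)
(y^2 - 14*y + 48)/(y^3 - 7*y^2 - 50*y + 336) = 1/(y + 7)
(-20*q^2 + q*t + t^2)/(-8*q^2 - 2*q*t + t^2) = (5*q + t)/(2*q + t)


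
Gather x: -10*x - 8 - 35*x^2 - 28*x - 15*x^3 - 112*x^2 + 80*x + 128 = -15*x^3 - 147*x^2 + 42*x + 120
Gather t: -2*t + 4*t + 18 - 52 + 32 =2*t - 2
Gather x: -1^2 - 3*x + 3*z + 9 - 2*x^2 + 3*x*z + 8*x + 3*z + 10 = -2*x^2 + x*(3*z + 5) + 6*z + 18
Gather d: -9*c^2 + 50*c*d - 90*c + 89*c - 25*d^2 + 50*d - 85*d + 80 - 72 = -9*c^2 - c - 25*d^2 + d*(50*c - 35) + 8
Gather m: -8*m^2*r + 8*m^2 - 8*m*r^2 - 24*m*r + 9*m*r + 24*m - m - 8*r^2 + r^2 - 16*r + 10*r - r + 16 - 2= m^2*(8 - 8*r) + m*(-8*r^2 - 15*r + 23) - 7*r^2 - 7*r + 14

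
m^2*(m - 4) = m^3 - 4*m^2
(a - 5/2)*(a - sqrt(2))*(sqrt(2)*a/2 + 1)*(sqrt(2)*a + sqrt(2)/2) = a^4 - 2*a^3 - 13*a^2/4 + 4*a + 5/2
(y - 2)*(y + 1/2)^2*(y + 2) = y^4 + y^3 - 15*y^2/4 - 4*y - 1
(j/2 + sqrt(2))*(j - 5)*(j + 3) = j^3/2 - j^2 + sqrt(2)*j^2 - 15*j/2 - 2*sqrt(2)*j - 15*sqrt(2)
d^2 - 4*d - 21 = (d - 7)*(d + 3)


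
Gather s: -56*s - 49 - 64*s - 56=-120*s - 105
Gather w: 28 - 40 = -12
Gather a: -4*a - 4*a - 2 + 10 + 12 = 20 - 8*a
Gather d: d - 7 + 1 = d - 6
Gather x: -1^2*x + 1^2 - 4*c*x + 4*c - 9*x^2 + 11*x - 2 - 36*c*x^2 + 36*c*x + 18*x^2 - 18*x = 4*c + x^2*(9 - 36*c) + x*(32*c - 8) - 1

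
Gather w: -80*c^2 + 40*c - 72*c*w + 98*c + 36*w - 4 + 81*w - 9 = -80*c^2 + 138*c + w*(117 - 72*c) - 13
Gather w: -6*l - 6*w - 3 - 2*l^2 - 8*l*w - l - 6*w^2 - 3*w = -2*l^2 - 7*l - 6*w^2 + w*(-8*l - 9) - 3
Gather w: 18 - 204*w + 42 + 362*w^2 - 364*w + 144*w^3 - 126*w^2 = 144*w^3 + 236*w^2 - 568*w + 60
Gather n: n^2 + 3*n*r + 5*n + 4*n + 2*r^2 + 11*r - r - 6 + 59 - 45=n^2 + n*(3*r + 9) + 2*r^2 + 10*r + 8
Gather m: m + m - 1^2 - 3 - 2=2*m - 6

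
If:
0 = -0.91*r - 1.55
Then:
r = -1.70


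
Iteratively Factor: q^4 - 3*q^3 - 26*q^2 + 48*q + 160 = (q + 4)*(q^3 - 7*q^2 + 2*q + 40) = (q - 4)*(q + 4)*(q^2 - 3*q - 10) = (q - 4)*(q + 2)*(q + 4)*(q - 5)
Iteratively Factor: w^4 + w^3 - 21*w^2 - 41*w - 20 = (w + 1)*(w^3 - 21*w - 20) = (w + 1)^2*(w^2 - w - 20) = (w + 1)^2*(w + 4)*(w - 5)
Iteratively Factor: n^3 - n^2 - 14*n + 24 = (n - 2)*(n^2 + n - 12) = (n - 3)*(n - 2)*(n + 4)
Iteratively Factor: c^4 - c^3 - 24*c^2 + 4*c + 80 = (c + 2)*(c^3 - 3*c^2 - 18*c + 40) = (c - 2)*(c + 2)*(c^2 - c - 20) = (c - 5)*(c - 2)*(c + 2)*(c + 4)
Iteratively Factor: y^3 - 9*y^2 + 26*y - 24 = (y - 2)*(y^2 - 7*y + 12) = (y - 3)*(y - 2)*(y - 4)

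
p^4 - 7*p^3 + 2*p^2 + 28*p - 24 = (p - 6)*(p - 2)*(p - 1)*(p + 2)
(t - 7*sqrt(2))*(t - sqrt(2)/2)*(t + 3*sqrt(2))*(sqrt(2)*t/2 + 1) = sqrt(2)*t^4/2 - 7*t^3/2 - 47*sqrt(2)*t^2/2 - 17*t + 21*sqrt(2)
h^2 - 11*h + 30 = (h - 6)*(h - 5)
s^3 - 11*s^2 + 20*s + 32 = (s - 8)*(s - 4)*(s + 1)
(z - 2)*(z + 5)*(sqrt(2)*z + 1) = sqrt(2)*z^3 + z^2 + 3*sqrt(2)*z^2 - 10*sqrt(2)*z + 3*z - 10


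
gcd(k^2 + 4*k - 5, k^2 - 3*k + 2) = k - 1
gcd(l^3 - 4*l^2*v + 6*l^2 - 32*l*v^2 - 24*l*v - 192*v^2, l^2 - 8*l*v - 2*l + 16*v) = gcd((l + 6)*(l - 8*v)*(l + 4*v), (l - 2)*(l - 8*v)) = -l + 8*v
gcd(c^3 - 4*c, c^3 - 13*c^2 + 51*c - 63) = 1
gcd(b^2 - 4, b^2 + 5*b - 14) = b - 2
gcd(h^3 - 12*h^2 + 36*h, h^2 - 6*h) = h^2 - 6*h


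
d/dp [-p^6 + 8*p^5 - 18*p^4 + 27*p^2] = -6*p^5 + 40*p^4 - 72*p^3 + 54*p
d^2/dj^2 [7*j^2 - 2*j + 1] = 14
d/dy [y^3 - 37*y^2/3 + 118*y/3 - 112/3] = 3*y^2 - 74*y/3 + 118/3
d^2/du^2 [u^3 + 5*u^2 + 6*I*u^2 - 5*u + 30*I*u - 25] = 6*u + 10 + 12*I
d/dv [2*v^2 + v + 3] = 4*v + 1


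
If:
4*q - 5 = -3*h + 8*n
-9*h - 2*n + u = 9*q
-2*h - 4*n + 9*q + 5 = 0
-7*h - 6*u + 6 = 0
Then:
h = 1089/1337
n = -3485/5348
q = -888/1337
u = 19/382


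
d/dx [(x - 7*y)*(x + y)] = 2*x - 6*y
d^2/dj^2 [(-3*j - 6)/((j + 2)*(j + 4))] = -6/(j^3 + 12*j^2 + 48*j + 64)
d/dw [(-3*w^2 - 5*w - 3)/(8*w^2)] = (5*w + 6)/(8*w^3)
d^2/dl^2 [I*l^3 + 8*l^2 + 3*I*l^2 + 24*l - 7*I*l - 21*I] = 6*I*l + 16 + 6*I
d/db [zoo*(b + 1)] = zoo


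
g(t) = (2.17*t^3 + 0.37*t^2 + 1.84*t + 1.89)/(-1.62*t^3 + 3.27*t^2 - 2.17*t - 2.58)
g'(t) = (4.86*t^2 - 6.54*t + 2.17)*(2.17*t^3 + 0.37*t^2 + 1.84*t + 1.89)/(-1.62*t^3 + 3.27*t^2 - 2.17*t - 2.58)^2 + (6.51*t^2 + 0.74*t + 1.84)/(-1.62*t^3 + 3.27*t^2 - 2.17*t - 2.58)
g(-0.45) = -1.18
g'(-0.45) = 5.53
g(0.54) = -1.09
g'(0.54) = -1.34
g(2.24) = -3.49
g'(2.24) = 0.58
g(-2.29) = -0.68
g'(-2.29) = 0.14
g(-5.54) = -0.95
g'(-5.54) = 0.05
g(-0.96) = -0.37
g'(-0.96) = 0.60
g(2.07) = -3.57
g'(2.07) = 0.34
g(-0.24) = -0.78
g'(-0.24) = 0.59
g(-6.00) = -0.97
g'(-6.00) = 0.04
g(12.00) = -1.62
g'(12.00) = 0.03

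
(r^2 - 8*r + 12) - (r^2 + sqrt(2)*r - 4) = -8*r - sqrt(2)*r + 16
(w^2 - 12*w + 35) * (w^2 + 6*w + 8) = w^4 - 6*w^3 - 29*w^2 + 114*w + 280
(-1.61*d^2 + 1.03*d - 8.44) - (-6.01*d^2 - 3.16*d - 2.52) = 4.4*d^2 + 4.19*d - 5.92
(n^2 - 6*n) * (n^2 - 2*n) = n^4 - 8*n^3 + 12*n^2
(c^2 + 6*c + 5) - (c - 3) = c^2 + 5*c + 8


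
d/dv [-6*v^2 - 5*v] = -12*v - 5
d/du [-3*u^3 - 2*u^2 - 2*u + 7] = -9*u^2 - 4*u - 2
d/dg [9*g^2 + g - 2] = 18*g + 1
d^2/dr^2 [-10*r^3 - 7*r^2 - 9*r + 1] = -60*r - 14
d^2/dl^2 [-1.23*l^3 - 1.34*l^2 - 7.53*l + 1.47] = -7.38*l - 2.68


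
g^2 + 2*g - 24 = (g - 4)*(g + 6)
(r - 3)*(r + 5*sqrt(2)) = r^2 - 3*r + 5*sqrt(2)*r - 15*sqrt(2)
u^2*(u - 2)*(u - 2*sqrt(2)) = u^4 - 2*sqrt(2)*u^3 - 2*u^3 + 4*sqrt(2)*u^2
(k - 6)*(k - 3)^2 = k^3 - 12*k^2 + 45*k - 54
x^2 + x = x*(x + 1)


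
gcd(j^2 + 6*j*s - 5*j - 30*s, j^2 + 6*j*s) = j + 6*s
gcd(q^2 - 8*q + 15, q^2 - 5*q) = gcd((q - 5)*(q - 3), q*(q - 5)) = q - 5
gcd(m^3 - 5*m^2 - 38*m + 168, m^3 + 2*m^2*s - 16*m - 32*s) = m - 4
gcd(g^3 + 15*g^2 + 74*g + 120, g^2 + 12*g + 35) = g + 5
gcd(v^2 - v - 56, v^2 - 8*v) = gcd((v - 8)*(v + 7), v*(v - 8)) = v - 8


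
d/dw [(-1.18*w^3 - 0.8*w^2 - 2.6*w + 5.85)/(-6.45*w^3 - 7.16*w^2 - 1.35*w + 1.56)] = (3.28879999999999*w^4 - 30.354*w^3 + 90.1391*w^2 + 81.276*w + 3.8415)/(41.6025*w^6 + 92.364*w^5 + 68.6806*w^4 - 0.792000000000002*w^3 - 20.5167*w^2 - 4.212*w + 2.4336)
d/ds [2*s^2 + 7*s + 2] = 4*s + 7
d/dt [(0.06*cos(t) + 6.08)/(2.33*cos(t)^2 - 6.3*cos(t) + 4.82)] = (0.1398*cos(t)^2 + 28.3328*cos(t) - 38.5932)*sin(t)/(5.4289*cos(t)^4 - 29.358*cos(t)^3 + 62.1512*cos(t)^2 - 60.732*cos(t) + 23.2324)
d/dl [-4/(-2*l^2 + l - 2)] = 4*(1 - 4*l)/(2*l^2 - l + 2)^2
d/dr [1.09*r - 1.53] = 1.09000000000000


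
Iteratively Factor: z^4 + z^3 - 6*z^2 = (z + 3)*(z^3 - 2*z^2) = z*(z + 3)*(z^2 - 2*z) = z^2*(z + 3)*(z - 2)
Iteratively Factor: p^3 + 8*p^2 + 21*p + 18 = (p + 2)*(p^2 + 6*p + 9) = (p + 2)*(p + 3)*(p + 3)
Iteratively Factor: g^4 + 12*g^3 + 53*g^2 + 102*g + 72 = (g + 3)*(g^3 + 9*g^2 + 26*g + 24) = (g + 2)*(g + 3)*(g^2 + 7*g + 12) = (g + 2)*(g + 3)*(g + 4)*(g + 3)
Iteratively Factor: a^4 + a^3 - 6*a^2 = (a + 3)*(a^3 - 2*a^2) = a*(a + 3)*(a^2 - 2*a) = a^2*(a + 3)*(a - 2)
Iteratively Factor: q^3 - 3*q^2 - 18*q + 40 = (q - 2)*(q^2 - q - 20) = (q - 2)*(q + 4)*(q - 5)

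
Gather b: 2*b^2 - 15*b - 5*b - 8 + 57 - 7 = 2*b^2 - 20*b + 42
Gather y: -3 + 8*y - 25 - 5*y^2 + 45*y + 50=-5*y^2 + 53*y + 22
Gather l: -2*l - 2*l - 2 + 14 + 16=28 - 4*l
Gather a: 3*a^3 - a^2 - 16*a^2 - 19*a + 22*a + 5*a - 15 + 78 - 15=3*a^3 - 17*a^2 + 8*a + 48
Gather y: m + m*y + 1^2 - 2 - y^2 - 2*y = m - y^2 + y*(m - 2) - 1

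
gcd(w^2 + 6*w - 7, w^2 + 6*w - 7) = w^2 + 6*w - 7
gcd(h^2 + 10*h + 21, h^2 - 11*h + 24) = 1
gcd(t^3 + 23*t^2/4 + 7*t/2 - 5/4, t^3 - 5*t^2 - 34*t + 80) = t + 5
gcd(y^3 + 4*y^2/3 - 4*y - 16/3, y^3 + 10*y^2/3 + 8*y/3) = y^2 + 10*y/3 + 8/3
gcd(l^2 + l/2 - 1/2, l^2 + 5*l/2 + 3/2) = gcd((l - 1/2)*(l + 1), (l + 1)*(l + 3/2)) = l + 1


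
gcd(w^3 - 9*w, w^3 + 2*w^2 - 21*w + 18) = w - 3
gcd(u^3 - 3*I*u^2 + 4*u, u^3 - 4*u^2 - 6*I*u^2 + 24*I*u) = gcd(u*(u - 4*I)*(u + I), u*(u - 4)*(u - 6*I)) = u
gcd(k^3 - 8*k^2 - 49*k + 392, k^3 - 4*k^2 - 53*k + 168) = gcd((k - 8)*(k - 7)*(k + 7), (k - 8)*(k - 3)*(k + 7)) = k^2 - k - 56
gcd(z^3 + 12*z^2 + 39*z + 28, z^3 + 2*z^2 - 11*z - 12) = z^2 + 5*z + 4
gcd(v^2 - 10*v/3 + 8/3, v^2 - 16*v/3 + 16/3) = v - 4/3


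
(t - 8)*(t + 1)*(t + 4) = t^3 - 3*t^2 - 36*t - 32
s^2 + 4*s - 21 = (s - 3)*(s + 7)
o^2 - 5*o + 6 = (o - 3)*(o - 2)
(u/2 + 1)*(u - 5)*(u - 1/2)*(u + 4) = u^4/2 + u^3/4 - 45*u^2/4 - 29*u/2 + 10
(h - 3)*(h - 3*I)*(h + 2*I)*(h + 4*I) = h^4 - 3*h^3 + 3*I*h^3 + 10*h^2 - 9*I*h^2 - 30*h + 24*I*h - 72*I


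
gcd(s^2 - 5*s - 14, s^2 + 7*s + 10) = s + 2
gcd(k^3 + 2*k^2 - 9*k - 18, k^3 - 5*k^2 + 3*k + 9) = k - 3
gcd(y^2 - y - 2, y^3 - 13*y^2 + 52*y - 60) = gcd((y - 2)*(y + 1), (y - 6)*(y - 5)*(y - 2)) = y - 2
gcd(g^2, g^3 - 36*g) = g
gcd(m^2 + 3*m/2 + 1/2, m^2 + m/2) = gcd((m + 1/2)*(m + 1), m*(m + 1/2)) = m + 1/2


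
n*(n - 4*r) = n^2 - 4*n*r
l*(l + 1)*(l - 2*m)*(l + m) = l^4 - l^3*m + l^3 - 2*l^2*m^2 - l^2*m - 2*l*m^2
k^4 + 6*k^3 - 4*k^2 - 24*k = k*(k - 2)*(k + 2)*(k + 6)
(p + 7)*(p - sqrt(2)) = p^2 - sqrt(2)*p + 7*p - 7*sqrt(2)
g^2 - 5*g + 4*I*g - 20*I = (g - 5)*(g + 4*I)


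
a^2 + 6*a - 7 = (a - 1)*(a + 7)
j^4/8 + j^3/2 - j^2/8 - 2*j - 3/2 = (j/4 + 1/2)*(j/2 + 1/2)*(j - 2)*(j + 3)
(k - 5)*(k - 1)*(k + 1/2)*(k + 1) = k^4 - 9*k^3/2 - 7*k^2/2 + 9*k/2 + 5/2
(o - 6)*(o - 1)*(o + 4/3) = o^3 - 17*o^2/3 - 10*o/3 + 8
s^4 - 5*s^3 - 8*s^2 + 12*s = s*(s - 6)*(s - 1)*(s + 2)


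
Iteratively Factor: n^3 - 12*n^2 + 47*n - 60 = (n - 4)*(n^2 - 8*n + 15) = (n - 4)*(n - 3)*(n - 5)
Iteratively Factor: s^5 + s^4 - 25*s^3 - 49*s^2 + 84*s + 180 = (s + 3)*(s^4 - 2*s^3 - 19*s^2 + 8*s + 60) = (s - 2)*(s + 3)*(s^3 - 19*s - 30) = (s - 2)*(s + 3)^2*(s^2 - 3*s - 10) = (s - 5)*(s - 2)*(s + 3)^2*(s + 2)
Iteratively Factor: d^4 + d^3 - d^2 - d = (d)*(d^3 + d^2 - d - 1) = d*(d - 1)*(d^2 + 2*d + 1) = d*(d - 1)*(d + 1)*(d + 1)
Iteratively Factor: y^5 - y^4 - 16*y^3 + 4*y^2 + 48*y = (y - 2)*(y^4 + y^3 - 14*y^2 - 24*y) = y*(y - 2)*(y^3 + y^2 - 14*y - 24) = y*(y - 2)*(y + 2)*(y^2 - y - 12) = y*(y - 2)*(y + 2)*(y + 3)*(y - 4)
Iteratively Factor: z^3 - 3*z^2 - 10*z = (z + 2)*(z^2 - 5*z) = z*(z + 2)*(z - 5)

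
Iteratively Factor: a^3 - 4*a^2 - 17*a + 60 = (a - 3)*(a^2 - a - 20) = (a - 3)*(a + 4)*(a - 5)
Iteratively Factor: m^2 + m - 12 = (m - 3)*(m + 4)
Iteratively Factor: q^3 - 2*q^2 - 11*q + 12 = (q - 1)*(q^2 - q - 12) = (q - 1)*(q + 3)*(q - 4)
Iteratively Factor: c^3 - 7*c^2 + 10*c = (c - 2)*(c^2 - 5*c) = c*(c - 2)*(c - 5)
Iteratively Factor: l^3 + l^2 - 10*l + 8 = (l - 1)*(l^2 + 2*l - 8) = (l - 2)*(l - 1)*(l + 4)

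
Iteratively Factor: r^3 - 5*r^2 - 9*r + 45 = (r - 5)*(r^2 - 9) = (r - 5)*(r + 3)*(r - 3)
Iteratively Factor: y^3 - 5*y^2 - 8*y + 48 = (y + 3)*(y^2 - 8*y + 16) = (y - 4)*(y + 3)*(y - 4)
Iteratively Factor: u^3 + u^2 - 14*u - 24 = (u + 2)*(u^2 - u - 12) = (u - 4)*(u + 2)*(u + 3)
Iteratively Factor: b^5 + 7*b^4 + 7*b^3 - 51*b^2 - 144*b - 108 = (b + 2)*(b^4 + 5*b^3 - 3*b^2 - 45*b - 54) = (b + 2)^2*(b^3 + 3*b^2 - 9*b - 27) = (b - 3)*(b + 2)^2*(b^2 + 6*b + 9) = (b - 3)*(b + 2)^2*(b + 3)*(b + 3)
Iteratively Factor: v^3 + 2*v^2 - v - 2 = (v + 1)*(v^2 + v - 2) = (v - 1)*(v + 1)*(v + 2)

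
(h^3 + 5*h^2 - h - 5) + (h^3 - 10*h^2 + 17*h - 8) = 2*h^3 - 5*h^2 + 16*h - 13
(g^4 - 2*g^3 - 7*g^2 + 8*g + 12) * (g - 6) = g^5 - 8*g^4 + 5*g^3 + 50*g^2 - 36*g - 72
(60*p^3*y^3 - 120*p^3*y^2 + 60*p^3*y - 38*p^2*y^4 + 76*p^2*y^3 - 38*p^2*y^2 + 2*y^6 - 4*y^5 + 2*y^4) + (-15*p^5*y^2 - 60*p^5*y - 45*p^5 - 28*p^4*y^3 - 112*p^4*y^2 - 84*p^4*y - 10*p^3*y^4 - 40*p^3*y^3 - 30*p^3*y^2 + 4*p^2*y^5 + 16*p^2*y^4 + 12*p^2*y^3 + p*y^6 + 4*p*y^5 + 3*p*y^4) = -15*p^5*y^2 - 60*p^5*y - 45*p^5 - 28*p^4*y^3 - 112*p^4*y^2 - 84*p^4*y - 10*p^3*y^4 + 20*p^3*y^3 - 150*p^3*y^2 + 60*p^3*y + 4*p^2*y^5 - 22*p^2*y^4 + 88*p^2*y^3 - 38*p^2*y^2 + p*y^6 + 4*p*y^5 + 3*p*y^4 + 2*y^6 - 4*y^5 + 2*y^4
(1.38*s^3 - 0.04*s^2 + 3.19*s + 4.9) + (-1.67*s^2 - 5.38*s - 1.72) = 1.38*s^3 - 1.71*s^2 - 2.19*s + 3.18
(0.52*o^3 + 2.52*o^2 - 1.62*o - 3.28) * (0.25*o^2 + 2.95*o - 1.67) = 0.13*o^5 + 2.164*o^4 + 6.1606*o^3 - 9.8074*o^2 - 6.9706*o + 5.4776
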